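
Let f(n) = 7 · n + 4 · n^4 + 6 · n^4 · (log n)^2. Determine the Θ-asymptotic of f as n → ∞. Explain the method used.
f(n) ∈ Θ(n^4 · (log n)^2)

Compare the terms by growth order. For large n, n^a · (log n)^b dominates n^a' · (log n)^b' iff a > a', or (a = a' and b > b'). Ranking the 3 terms shows the dominant one is 6 · n^4 · (log n)^2. Hence f(n) ∈ Θ(n^4 · (log n)^2).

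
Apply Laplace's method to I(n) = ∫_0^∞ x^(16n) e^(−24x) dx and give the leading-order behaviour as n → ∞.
I(n) ~ (sqrt(2π·16n) / 24) · (16n/(24e))^(16n)

Write the integrand as exp(16n ln x − 24x) and set f(x) = 16n ln x − 24x. Then f'(x) = 16n/x − 24 = 0 at x* = 16n/24, and f''(x*) = −16n/x*^2 = −24^2/(16n). Laplace's method (interior maximum) gives
  I(n) ~ e^(f(x*)) · sqrt(2π / |f''(x*)|)
        = exp(16n ln(16n/24) − 16n) · sqrt(2π · 16n / 24^2)
        = (16n/24)^(16n) e^(−16n) · sqrt(2π·16n) / 24
        = (sqrt(2π·16n) / 24) · (16n/(24e))^(16n).
This matches Γ(16n+1)/24^(16n+1) with Stirling applied to Γ.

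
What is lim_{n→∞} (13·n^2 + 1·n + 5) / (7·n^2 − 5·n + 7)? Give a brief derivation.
lim = 13/7

For large n the leading n^2 terms dominate both numerator and denominator. Dividing top and bottom by n^2, every other term tends to 0, leaving 13/7.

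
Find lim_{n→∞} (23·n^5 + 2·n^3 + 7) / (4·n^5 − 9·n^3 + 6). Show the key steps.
lim = 23/4

For large n the leading n^5 terms dominate both numerator and denominator. Dividing top and bottom by n^5, every other term tends to 0, leaving 23/4.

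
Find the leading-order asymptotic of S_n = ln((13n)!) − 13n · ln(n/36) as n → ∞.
S_n ~ 13n · (ln 468 − 1) + O(ln n)

Stirling: ln((13n)!) = 13n ln(13n) − 13n + O(ln n).
  S_n = 13n ln(13n) − 13n − 13n ln(n/36) + O(ln n)
      = 13n ln(13n) − 13n ln n + 13n ln 36 − 13n + O(ln n)
      = 13n ln 13 + 13n ln 36 − 13n + O(ln n)
      = 13n (ln 468 − 1) + O(ln n).
Numerically ln(468) − 1 ≈ 5.1485.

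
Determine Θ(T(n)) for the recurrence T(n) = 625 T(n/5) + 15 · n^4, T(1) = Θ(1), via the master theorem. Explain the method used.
T(n) = Θ(n^4 log n)

log_5 625 = 4, and f(n) = 15 · n^4 = Θ(n^(log_5 625)). This is Case 2 of the master theorem: T(n) = Θ(f(n) · log n) = Θ(n^4 log n).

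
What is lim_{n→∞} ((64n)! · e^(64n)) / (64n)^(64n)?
lim = ∞

Stirling: (64n)! ~ sqrt(2π·64n) · (64n/e)^(64n). Hence
  (64n)! · e^(64n) / (64n)^(64n) ~ sqrt(2π·64n) = sqrt(2π·64) · sqrt(n) → ∞.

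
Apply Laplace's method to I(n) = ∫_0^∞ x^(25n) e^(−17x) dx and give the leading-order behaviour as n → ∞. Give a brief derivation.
I(n) ~ (sqrt(2π·25n) / 17) · (25n/(17e))^(25n)

Write the integrand as exp(25n ln x − 17x) and set f(x) = 25n ln x − 17x. Then f'(x) = 25n/x − 17 = 0 at x* = 25n/17, and f''(x*) = −25n/x*^2 = −17^2/(25n). Laplace's method (interior maximum) gives
  I(n) ~ e^(f(x*)) · sqrt(2π / |f''(x*)|)
        = exp(25n ln(25n/17) − 25n) · sqrt(2π · 25n / 17^2)
        = (25n/17)^(25n) e^(−25n) · sqrt(2π·25n) / 17
        = (sqrt(2π·25n) / 17) · (25n/(17e))^(25n).
This matches Γ(25n+1)/17^(25n+1) with Stirling applied to Γ.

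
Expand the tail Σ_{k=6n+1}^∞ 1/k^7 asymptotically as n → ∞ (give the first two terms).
Σ_{k>6n} 1/k^7 = 1/(6 · (6n)^6) − 1/(2 · (6n)^7) + O(1/(6n)^8)

Compare to the integral: ∫_{6n}^∞ x^(−7) dx = [−x^(−6)/6]_{6n}^∞ = 1/((7−1)·(6n)^6). The Euler-Maclaurin correction adds −f(6n)/2 = −1/(2·(6n)^7). Euler-Maclaurin then gives
  Σ_{k>6n} 1/k^7 = ∫_{6n}^∞ dx/x^7 − 1/(2·(6n)^7) + O(1/(6n)^8).
(Equivalently this is ζ(7) − Σ_{k≤6n} 1/k^7.)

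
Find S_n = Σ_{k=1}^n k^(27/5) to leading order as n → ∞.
S_n ~ (5/32) · n^(32/5)

Integral comparison: Σ_{k=1}^n k^(27/5) = ∫_0^n x^(27/5) dx + O(n^(27/5)). The integral is n^(1 + 27/5) / (1 + 27/5) = n^((27+5)/5) / ((27+5)/5) = (5/32) · n^(32/5).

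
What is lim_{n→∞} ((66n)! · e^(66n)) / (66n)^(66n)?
lim = ∞

Stirling: (66n)! ~ sqrt(2π·66n) · (66n/e)^(66n). Hence
  (66n)! · e^(66n) / (66n)^(66n) ~ sqrt(2π·66n) = sqrt(2π·66) · sqrt(n) → ∞.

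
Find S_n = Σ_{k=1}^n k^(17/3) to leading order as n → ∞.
S_n ~ (3/20) · n^(20/3)

Integral comparison: Σ_{k=1}^n k^(17/3) = ∫_0^n x^(17/3) dx + O(n^(17/3)). The integral is n^(1 + 17/3) / (1 + 17/3) = n^((17+3)/3) / ((17+3)/3) = (3/20) · n^(20/3).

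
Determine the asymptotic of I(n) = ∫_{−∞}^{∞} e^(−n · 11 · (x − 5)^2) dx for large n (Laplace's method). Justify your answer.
I(n) = sqrt(π/(11n))

Here φ(x) = 11 · (x − 5)^2 has its unique minimum at x* = 5 with φ(x*) = 0 and φ''(x*) = 22. Laplace's method gives
  I(n) ~ e^(−n φ(x*)) · sqrt(2π / (n · φ''(x*))) = sqrt(2π / (22n)) = sqrt(π/(11n)).
This is exact: substituting u = (x − 5)·sqrt(11n) gives I(n) = (1/sqrt(11n)) ∫_{−∞}^{∞} e^(−u^2) du = sqrt(π/(11n)).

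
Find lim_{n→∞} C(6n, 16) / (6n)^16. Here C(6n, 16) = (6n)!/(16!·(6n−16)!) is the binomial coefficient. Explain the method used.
lim = 1/16! = 1/20922789888000

With N = 6n → ∞: C(N, 16) / N^16 = [N(N−1)…(N−15)] / (16! · N^16) = (1/16!) · 1 · (1 − 1/(6n)) · … · (1 − 15/(6n)). Each factor → 1 as N → ∞, so the limit is 1/16! = 1/20922789888000.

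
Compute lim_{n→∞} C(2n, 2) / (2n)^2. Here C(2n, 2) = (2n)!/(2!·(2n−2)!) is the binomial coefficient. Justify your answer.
lim = 1/2! = 1/2

With N = 2n → ∞: C(N, 2) / N^2 = [N(N−1)…(N−1)] / (2! · N^2) = (1/2!) · 1 · (1 − 1/(2n)). Each factor → 1 as N → ∞, so the limit is 1/2! = 1/2.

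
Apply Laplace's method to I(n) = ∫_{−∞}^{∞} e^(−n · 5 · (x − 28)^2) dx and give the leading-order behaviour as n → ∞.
I(n) = sqrt(π/(5n))

Here φ(x) = 5 · (x − 28)^2 has its unique minimum at x* = 28 with φ(x*) = 0 and φ''(x*) = 10. Laplace's method gives
  I(n) ~ e^(−n φ(x*)) · sqrt(2π / (n · φ''(x*))) = sqrt(2π / (10n)) = sqrt(π/(5n)).
This is exact: substituting u = (x − 28)·sqrt(5n) gives I(n) = (1/sqrt(5n)) ∫_{−∞}^{∞} e^(−u^2) du = sqrt(π/(5n)).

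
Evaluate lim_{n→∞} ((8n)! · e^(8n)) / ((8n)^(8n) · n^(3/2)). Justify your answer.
lim = 0

Stirling: (8n)! ~ sqrt(2π·8n) · (8n/e)^(8n). Hence
  (8n)! · e^(8n) / (8n)^(8n) ~ sqrt(2π·8n).
Dividing by n^(3/2): sqrt(2π·8n) / n^(3/2) = sqrt(2π·8) · n^((1−3)/2), so the expression behaves like sqrt(2π·8) · n^((1−3)/2) → 0.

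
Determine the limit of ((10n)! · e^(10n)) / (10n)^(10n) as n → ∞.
lim = ∞

Stirling: (10n)! ~ sqrt(2π·10n) · (10n/e)^(10n). Hence
  (10n)! · e^(10n) / (10n)^(10n) ~ sqrt(2π·10n) = sqrt(2π·10) · sqrt(n) → ∞.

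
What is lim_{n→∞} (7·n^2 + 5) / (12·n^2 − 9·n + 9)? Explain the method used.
lim = 7/12

For large n the leading n^2 terms dominate both numerator and denominator. Dividing top and bottom by n^2, every other term tends to 0, leaving 7/12.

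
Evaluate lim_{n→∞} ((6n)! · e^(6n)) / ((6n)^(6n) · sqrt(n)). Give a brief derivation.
lim = sqrt(2π·6)

Stirling: (6n)! ~ sqrt(2π·6n) · (6n/e)^(6n). Hence
  (6n)! · e^(6n) / (6n)^(6n) ~ sqrt(2π·6n).
Dividing by sqrt(n): sqrt(2π·6n) / sqrt(n) = sqrt(2π·6) · n^((1−1)/2), so the limit is sqrt(2π·6).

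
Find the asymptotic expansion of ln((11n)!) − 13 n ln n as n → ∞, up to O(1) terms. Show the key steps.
ln((11n)!) − 13 n ln n = −2 n ln n + 11(ln 11 − 1) n + (1/2) ln(2π·11n) + O(1/n)

Stirling: ln((11n)!) = 11n ln(11n) − 11n + (1/2) ln(2π·11n) + O(1/n).
Expand 11n ln(11n) = 11n (ln n + ln 11) = 11n ln n + 11n ln 11.
Subtract 13n ln n: leading term is (11 − 13) n ln n = −2 n ln n. The next term is 11n ln 11 − 11n = 11(ln 11 − 1) n. Then the (1/2) ln(2π·11n) correction.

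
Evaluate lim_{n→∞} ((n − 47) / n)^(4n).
lim = e^(−188)

Rewrite as (1 − 47/n)^(4n). By the standard limit (1 + x/n)^n → e^x, we have (1 − 47/n)^n → e^(−47), and raising to the 4th power gives e^(−188).
More precisely, ln[(1 − 47/n)^(4n)] = 4n · ln(1 − 47/n) = 4n · (-47/n + O(1/n^2)) = -188 + O(1/n) → -188.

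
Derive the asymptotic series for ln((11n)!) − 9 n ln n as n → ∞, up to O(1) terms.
ln((11n)!) − 9 n ln n = 2 n ln n + 11(ln 11 − 1) n + (1/2) ln(2π·11n) + O(1/n)

Stirling: ln((11n)!) = 11n ln(11n) − 11n + (1/2) ln(2π·11n) + O(1/n).
Expand 11n ln(11n) = 11n (ln n + ln 11) = 11n ln n + 11n ln 11.
Subtract 9n ln n: leading term is (11 − 9) n ln n = 2 n ln n. The next term is 11n ln 11 − 11n = 11(ln 11 − 1) n. Then the (1/2) ln(2π·11n) correction.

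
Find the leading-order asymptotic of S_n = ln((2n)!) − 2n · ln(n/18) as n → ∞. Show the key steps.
S_n ~ 2n · (ln 36 − 1) + O(ln n)

Stirling: ln((2n)!) = 2n ln(2n) − 2n + O(ln n).
  S_n = 2n ln(2n) − 2n − 2n ln(n/18) + O(ln n)
      = 2n ln(2n) − 2n ln n + 2n ln 18 − 2n + O(ln n)
      = 2n ln 2 + 2n ln 18 − 2n + O(ln n)
      = 2n (ln 36 − 1) + O(ln n).
Numerically ln(36) − 1 ≈ 2.5835.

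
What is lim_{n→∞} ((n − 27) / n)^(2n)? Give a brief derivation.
lim = e^(−54)

Rewrite as (1 − 27/n)^(2n). By the standard limit (1 + x/n)^n → e^x, we have (1 − 27/n)^n → e^(−27), and raising to the 2nd power gives e^(−54).
More precisely, ln[(1 − 27/n)^(2n)] = 2n · ln(1 − 27/n) = 2n · (-27/n + O(1/n^2)) = -54 + O(1/n) → -54.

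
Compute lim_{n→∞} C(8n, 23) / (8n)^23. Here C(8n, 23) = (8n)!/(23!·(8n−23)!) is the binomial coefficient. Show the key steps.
lim = 1/23! = 1/25852016738884976640000

With N = 8n → ∞: C(N, 23) / N^23 = [N(N−1)…(N−22)] / (23! · N^23) = (1/23!) · 1 · (1 − 1/(8n)) · … · (1 − 22/(8n)). Each factor → 1 as N → ∞, so the limit is 1/23! = 1/25852016738884976640000.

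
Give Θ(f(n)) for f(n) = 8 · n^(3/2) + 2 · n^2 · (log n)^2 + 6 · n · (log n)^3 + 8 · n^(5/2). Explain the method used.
f(n) ∈ Θ(n^(5/2))

Compare the terms by growth order. For large n, n^a · (log n)^b dominates n^a' · (log n)^b' iff a > a', or (a = a' and b > b'). Ranking the 4 terms shows the dominant one is 8 · n^(5/2). Hence f(n) ∈ Θ(n^(5/2)).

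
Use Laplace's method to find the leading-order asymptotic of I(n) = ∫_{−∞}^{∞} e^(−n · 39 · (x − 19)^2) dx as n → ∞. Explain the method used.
I(n) = sqrt(π/(39n))

Here φ(x) = 39 · (x − 19)^2 has its unique minimum at x* = 19 with φ(x*) = 0 and φ''(x*) = 78. Laplace's method gives
  I(n) ~ e^(−n φ(x*)) · sqrt(2π / (n · φ''(x*))) = sqrt(2π / (78n)) = sqrt(π/(39n)).
This is exact: substituting u = (x − 19)·sqrt(39n) gives I(n) = (1/sqrt(39n)) ∫_{−∞}^{∞} e^(−u^2) du = sqrt(π/(39n)).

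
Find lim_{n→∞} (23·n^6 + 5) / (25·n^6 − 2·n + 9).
lim = 23/25

For large n the leading n^6 terms dominate both numerator and denominator. Dividing top and bottom by n^6, every other term tends to 0, leaving 23/25.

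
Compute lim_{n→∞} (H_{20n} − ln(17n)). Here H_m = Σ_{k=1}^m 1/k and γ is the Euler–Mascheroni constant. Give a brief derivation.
lim = ln(20/17) + γ

By Euler-Maclaurin, H_m = ln m + γ + O(1/m). So
  H_{20n} − ln(17n) = ln(20n) + γ − ln(17n) + O(1/n)
                       = ln(20/17) + γ + O(1/n).
Hence the limit is ln(20/17) + γ.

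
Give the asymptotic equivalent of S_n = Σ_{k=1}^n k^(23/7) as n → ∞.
S_n ~ (7/30) · n^(30/7)

Integral comparison: Σ_{k=1}^n k^(23/7) = ∫_0^n x^(23/7) dx + O(n^(23/7)). The integral is n^(1 + 23/7) / (1 + 23/7) = n^((23+7)/7) / ((23+7)/7) = (7/30) · n^(30/7).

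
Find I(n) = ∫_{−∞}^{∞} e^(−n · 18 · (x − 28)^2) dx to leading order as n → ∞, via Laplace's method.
I(n) = sqrt(π/(18n))

Here φ(x) = 18 · (x − 28)^2 has its unique minimum at x* = 28 with φ(x*) = 0 and φ''(x*) = 36. Laplace's method gives
  I(n) ~ e^(−n φ(x*)) · sqrt(2π / (n · φ''(x*))) = sqrt(2π / (36n)) = sqrt(π/(18n)).
This is exact: substituting u = (x − 28)·sqrt(18n) gives I(n) = (1/sqrt(18n)) ∫_{−∞}^{∞} e^(−u^2) du = sqrt(π/(18n)).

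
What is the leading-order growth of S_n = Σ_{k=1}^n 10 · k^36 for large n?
S_n ~ 10 · n^37 / 37

By integral comparison (Euler-Maclaurin), Σ_{k=1}^n 10 · k^36 = 10 · ∫_0^n x^36 dx + O(n^36) = 10 · n^37/37 + O(n^36). (Equivalently, Faulhaber's formula gives the same leading term.)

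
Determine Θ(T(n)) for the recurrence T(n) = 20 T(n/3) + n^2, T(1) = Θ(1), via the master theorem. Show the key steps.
T(n) = Θ(n^(log_3 20))

Master theorem: compare f(n) = n^2 to n^(log_3 20) where log_3 20 ≈ 2.727. Since 2 < log_3 20, we have f(n) = O(n^(log_3 20 − ε)) for some ε > 0 — Case 1. Hence T(n) = Θ(n^(log_3 20)).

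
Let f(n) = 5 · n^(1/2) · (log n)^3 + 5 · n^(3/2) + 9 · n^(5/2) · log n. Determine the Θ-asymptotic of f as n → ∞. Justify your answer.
f(n) ∈ Θ(n^(5/2) · log n)

Compare the terms by growth order. For large n, n^a · (log n)^b dominates n^a' · (log n)^b' iff a > a', or (a = a' and b > b'). Ranking the 3 terms shows the dominant one is 9 · n^(5/2) · log n. Hence f(n) ∈ Θ(n^(5/2) · log n).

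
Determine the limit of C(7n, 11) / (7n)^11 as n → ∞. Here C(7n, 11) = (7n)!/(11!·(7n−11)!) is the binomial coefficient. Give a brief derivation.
lim = 1/11! = 1/39916800

With N = 7n → ∞: C(N, 11) / N^11 = [N(N−1)…(N−10)] / (11! · N^11) = (1/11!) · 1 · (1 − 1/(7n)) · … · (1 − 10/(7n)). Each factor → 1 as N → ∞, so the limit is 1/11! = 1/39916800.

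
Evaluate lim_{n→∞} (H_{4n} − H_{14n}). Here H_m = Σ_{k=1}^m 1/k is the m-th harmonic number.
lim = ln(4/14) = ln(2/7)

Euler-Maclaurin gives H_m = ln m + γ + 1/(2m) + O(1/m^2). The γ and O(1/m) terms cancel in the difference:
  H_{4n} − H_{14n} = ln(4n) − ln(14n) + O(1/n) = ln(4/14) + O(1/n).
Hence the limit is ln(4/14) = ln(2/7).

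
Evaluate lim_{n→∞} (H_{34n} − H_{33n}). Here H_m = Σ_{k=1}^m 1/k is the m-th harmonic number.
lim = ln(34/33)

Euler-Maclaurin gives H_m = ln m + γ + 1/(2m) + O(1/m^2). The γ and O(1/m) terms cancel in the difference:
  H_{34n} − H_{33n} = ln(34n) − ln(33n) + O(1/n) = ln(34/33) + O(1/n).
Hence the limit is ln(34/33).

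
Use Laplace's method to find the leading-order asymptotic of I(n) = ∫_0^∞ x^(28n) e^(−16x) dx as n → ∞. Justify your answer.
I(n) ~ (sqrt(2π·28n) / 16) · (28n/(16e))^(28n)

Write the integrand as exp(28n ln x − 16x) and set f(x) = 28n ln x − 16x. Then f'(x) = 28n/x − 16 = 0 at x* = 28n/16, and f''(x*) = −28n/x*^2 = −16^2/(28n). Laplace's method (interior maximum) gives
  I(n) ~ e^(f(x*)) · sqrt(2π / |f''(x*)|)
        = exp(28n ln(28n/16) − 28n) · sqrt(2π · 28n / 16^2)
        = (28n/16)^(28n) e^(−28n) · sqrt(2π·28n) / 16
        = (sqrt(2π·28n) / 16) · (28n/(16e))^(28n).
This matches Γ(28n+1)/16^(28n+1) with Stirling applied to Γ.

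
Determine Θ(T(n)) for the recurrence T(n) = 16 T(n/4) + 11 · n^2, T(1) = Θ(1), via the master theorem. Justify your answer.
T(n) = Θ(n^2 log n)

log_4 16 = 2, and f(n) = 11 · n^2 = Θ(n^(log_4 16)). This is Case 2 of the master theorem: T(n) = Θ(f(n) · log n) = Θ(n^2 log n).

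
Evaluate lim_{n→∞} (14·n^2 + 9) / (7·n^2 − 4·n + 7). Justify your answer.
lim = 14/7 = 2

For large n the leading n^2 terms dominate both numerator and denominator. Dividing top and bottom by n^2, every other term tends to 0, leaving 14/7 = 2.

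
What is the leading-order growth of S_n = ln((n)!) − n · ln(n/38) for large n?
S_n ~ n · (ln 38 − 1) + O(ln n)

Stirling: ln((n)!) = n ln(n) − n + O(ln n).
  S_n = n ln(n) − n − n ln(n/38) + O(ln n)
      = n ln(n) − n ln n + n ln 38 − n + O(ln n)
      = n ln 38 − n + O(ln n)
      = n (ln 38 − 1) + O(ln n).
Numerically ln(38) − 1 ≈ 2.6376.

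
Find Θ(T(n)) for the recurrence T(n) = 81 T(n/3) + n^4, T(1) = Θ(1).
T(n) = Θ(n^4 log n)

log_3 81 = 4, and f(n) = n^4 = Θ(n^(log_3 81)). This is Case 2 of the master theorem: T(n) = Θ(f(n) · log n) = Θ(n^4 log n).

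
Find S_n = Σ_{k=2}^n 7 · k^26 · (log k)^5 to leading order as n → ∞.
S_n ~ 7 · n^27 · (log n)^5 / 27

By integral comparison, S_n = ∫_1^n 7 · x^26 · (log x)^5 dx + O(n^26 · (log n)^5). For the integral, the leading term of ∫_1^n x^26 (log x)^5 dx is n^27/27 · (log n)^5 (by repeated integration by parts; each step lowers the log-exponent and produces a relatively O(1/log n) correction). Hence S_n ~ 7 · n^27 · (log n)^5 / 27.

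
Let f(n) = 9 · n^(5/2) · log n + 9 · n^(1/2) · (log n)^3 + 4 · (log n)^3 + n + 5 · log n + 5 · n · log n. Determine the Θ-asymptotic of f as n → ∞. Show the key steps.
f(n) ∈ Θ(n^(5/2) · log n)

Compare the terms by growth order. For large n, n^a · (log n)^b dominates n^a' · (log n)^b' iff a > a', or (a = a' and b > b'). Ranking the 6 terms shows the dominant one is 9 · n^(5/2) · log n. Hence f(n) ∈ Θ(n^(5/2) · log n).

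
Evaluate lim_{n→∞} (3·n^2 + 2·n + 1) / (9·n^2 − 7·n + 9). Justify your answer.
lim = 3/9 = 1/3

For large n the leading n^2 terms dominate both numerator and denominator. Dividing top and bottom by n^2, every other term tends to 0, leaving 3/9 = 1/3.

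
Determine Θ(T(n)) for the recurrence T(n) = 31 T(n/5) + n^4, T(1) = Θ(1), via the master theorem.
T(n) = Θ(n^4)

log_5 31 ≈ 2.134. f(n) = n^4 dominates n^(log_5 31) since 4 > 2.134, and the regularity condition a·f(n/b) = 31·(n/5)^4 = (31/625)·n^4 ≤ c·f(n) holds with c = 31/625 ≈ 0.0496 < 1. So this is Case 3: T(n) = Θ(f(n)) = Θ(n^4).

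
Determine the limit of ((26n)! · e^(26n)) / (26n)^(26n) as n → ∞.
lim = ∞

Stirling: (26n)! ~ sqrt(2π·26n) · (26n/e)^(26n). Hence
  (26n)! · e^(26n) / (26n)^(26n) ~ sqrt(2π·26n) = sqrt(2π·26) · sqrt(n) → ∞.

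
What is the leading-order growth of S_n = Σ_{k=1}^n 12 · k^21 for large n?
S_n ~ 6 · n^22 / 11

By integral comparison (Euler-Maclaurin), Σ_{k=1}^n 12 · k^21 = 12 · ∫_0^n x^21 dx + O(n^21) = 12 · n^22/22 = 6 · n^22 / 11 + O(n^21). (Equivalently, Faulhaber's formula gives the same leading term.)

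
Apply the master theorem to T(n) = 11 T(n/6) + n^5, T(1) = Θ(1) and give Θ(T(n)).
T(n) = Θ(n^5)

log_6 11 ≈ 1.338. f(n) = n^5 dominates n^(log_6 11) since 5 > 1.338, and the regularity condition a·f(n/b) = 11·(n/6)^5 = (11/7776)·n^5 ≤ c·f(n) holds with c = 11/7776 ≈ 0.00141 < 1. So this is Case 3: T(n) = Θ(f(n)) = Θ(n^5).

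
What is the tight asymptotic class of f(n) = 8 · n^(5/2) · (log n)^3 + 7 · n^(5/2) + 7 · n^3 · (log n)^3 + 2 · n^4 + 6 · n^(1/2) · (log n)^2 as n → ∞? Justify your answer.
f(n) ∈ Θ(n^4)

Compare the terms by growth order. For large n, n^a · (log n)^b dominates n^a' · (log n)^b' iff a > a', or (a = a' and b > b'). Ranking the 5 terms shows the dominant one is 2 · n^4. Hence f(n) ∈ Θ(n^4).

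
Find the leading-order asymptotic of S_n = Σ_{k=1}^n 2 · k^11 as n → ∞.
S_n ~ n^12 / 6

By integral comparison (Euler-Maclaurin), Σ_{k=1}^n 2 · k^11 = 2 · ∫_0^n x^11 dx + O(n^11) = 2 · n^12/12 = n^12 / 6 + O(n^11). (Equivalently, Faulhaber's formula gives the same leading term.)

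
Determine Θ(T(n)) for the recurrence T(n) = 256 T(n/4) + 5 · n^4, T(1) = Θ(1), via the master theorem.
T(n) = Θ(n^4 log n)

log_4 256 = 4, and f(n) = 5 · n^4 = Θ(n^(log_4 256)). This is Case 2 of the master theorem: T(n) = Θ(f(n) · log n) = Θ(n^4 log n).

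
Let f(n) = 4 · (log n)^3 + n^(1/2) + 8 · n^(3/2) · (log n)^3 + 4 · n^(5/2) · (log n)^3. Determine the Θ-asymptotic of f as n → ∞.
f(n) ∈ Θ(n^(5/2) · (log n)^3)

Compare the terms by growth order. For large n, n^a · (log n)^b dominates n^a' · (log n)^b' iff a > a', or (a = a' and b > b'). Ranking the 4 terms shows the dominant one is 4 · n^(5/2) · (log n)^3. Hence f(n) ∈ Θ(n^(5/2) · (log n)^3).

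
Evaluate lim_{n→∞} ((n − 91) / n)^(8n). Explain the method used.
lim = e^(−728)

Rewrite as (1 − 91/n)^(8n). By the standard limit (1 + x/n)^n → e^x, we have (1 − 91/n)^n → e^(−91), and raising to the 8th power gives e^(−728).
More precisely, ln[(1 − 91/n)^(8n)] = 8n · ln(1 − 91/n) = 8n · (-91/n + O(1/n^2)) = -728 + O(1/n) → -728.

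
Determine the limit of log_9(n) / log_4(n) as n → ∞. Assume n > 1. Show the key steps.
lim = ln(4) / ln(9) = log_9(4)

Change of base: log_9(n) = ln n / ln 9 and log_4(n) = ln n / ln 4. The ratio is (ln n / ln 9) · (ln 4 / ln n) = ln 4 / ln 9, a constant independent of n. So the limit is ln 4 / ln 9 = log_9(4).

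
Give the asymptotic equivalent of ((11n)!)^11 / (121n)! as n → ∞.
((11n)!)^11/(121n)! ~ ((2π·11n)^(10/2) / sqrt(11)) · 11^(−11·11n)  →  0

Write N = 11n. Stirling: N! ~ sqrt(2π N)(N/e)^N and (11N)! ~ sqrt(2π·11N)·(11N/e)^(11N).
  (N!)^11/(11N)! ~ (2π N)^(11/2) (N/e)^(11N) / [sqrt(2π·11N) (11N/e)^(11N)]
     = (2π N)^(11/2) / sqrt(2π·11N) · (N/(11N))^(11N)
     = (2π N)^((11−1)/2) / sqrt(11) · 11^(−11N).
Since 11^11 > 1, the factor 11^(−11N) decays exponentially, so the ratio → 0. Substituting N = 11n gives the stated form.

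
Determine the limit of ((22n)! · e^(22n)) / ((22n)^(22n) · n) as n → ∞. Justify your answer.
lim = 0

Stirling: (22n)! ~ sqrt(2π·22n) · (22n/e)^(22n). Hence
  (22n)! · e^(22n) / (22n)^(22n) ~ sqrt(2π·22n).
Dividing by n: sqrt(2π·22n) / n = sqrt(2π·22) · n^((1−2)/2), so the expression behaves like sqrt(2π·22) · n^((1−2)/2) → 0.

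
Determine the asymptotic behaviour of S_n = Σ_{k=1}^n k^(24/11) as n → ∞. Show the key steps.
S_n ~ (11/35) · n^(35/11)

Integral comparison: Σ_{k=1}^n k^(24/11) = ∫_0^n x^(24/11) dx + O(n^(24/11)). The integral is n^(1 + 24/11) / (1 + 24/11) = n^((24+11)/11) / ((24+11)/11) = (11/35) · n^(35/11).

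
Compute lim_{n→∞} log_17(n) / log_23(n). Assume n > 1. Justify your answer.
lim = ln(23) / ln(17) = log_17(23)

Change of base: log_17(n) = ln n / ln 17 and log_23(n) = ln n / ln 23. The ratio is (ln n / ln 17) · (ln 23 / ln n) = ln 23 / ln 17, a constant independent of n. So the limit is ln 23 / ln 17 = log_17(23).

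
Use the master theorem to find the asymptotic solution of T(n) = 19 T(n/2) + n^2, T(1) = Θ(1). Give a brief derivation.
T(n) = Θ(n^(log_2 19))

Master theorem: compare f(n) = n^2 to n^(log_2 19) where log_2 19 ≈ 4.248. Since 2 < log_2 19, we have f(n) = O(n^(log_2 19 − ε)) for some ε > 0 — Case 1. Hence T(n) = Θ(n^(log_2 19)).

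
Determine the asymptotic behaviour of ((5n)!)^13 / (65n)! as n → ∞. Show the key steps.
((5n)!)^13/(65n)! ~ ((2π·5n)^(12/2) / sqrt(13)) · 13^(−13·5n)  →  0

Write N = 5n. Stirling: N! ~ sqrt(2π N)(N/e)^N and (13N)! ~ sqrt(2π·13N)·(13N/e)^(13N).
  (N!)^13/(13N)! ~ (2π N)^(13/2) (N/e)^(13N) / [sqrt(2π·13N) (13N/e)^(13N)]
     = (2π N)^(13/2) / sqrt(2π·13N) · (N/(13N))^(13N)
     = (2π N)^((13−1)/2) / sqrt(13) · 13^(−13N).
Since 13^13 > 1, the factor 13^(−13N) decays exponentially, so the ratio → 0. Substituting N = 5n gives the stated form.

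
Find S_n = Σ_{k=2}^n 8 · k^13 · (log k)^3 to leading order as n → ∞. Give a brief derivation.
S_n ~ 4 · n^14 · (log n)^3 / 7

By integral comparison, S_n = ∫_1^n 8 · x^13 · (log x)^3 dx + O(n^13 · (log n)^3). For the integral, the leading term of ∫_1^n x^13 (log x)^3 dx is n^14/14 · (log n)^3 (by repeated integration by parts; each step lowers the log-exponent and produces a relatively O(1/log n) correction). Hence S_n ~ 4 · n^14 · (log n)^3 / 7.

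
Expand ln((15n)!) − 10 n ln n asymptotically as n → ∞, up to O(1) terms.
ln((15n)!) − 10 n ln n = 5 n ln n + 15(ln 15 − 1) n + (1/2) ln(2π·15n) + O(1/n)

Stirling: ln((15n)!) = 15n ln(15n) − 15n + (1/2) ln(2π·15n) + O(1/n).
Expand 15n ln(15n) = 15n (ln n + ln 15) = 15n ln n + 15n ln 15.
Subtract 10n ln n: leading term is (15 − 10) n ln n = 5 n ln n. The next term is 15n ln 15 − 15n = 15(ln 15 − 1) n. Then the (1/2) ln(2π·15n) correction.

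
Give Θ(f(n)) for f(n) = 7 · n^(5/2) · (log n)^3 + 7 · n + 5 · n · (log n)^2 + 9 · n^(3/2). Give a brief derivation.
f(n) ∈ Θ(n^(5/2) · (log n)^3)

Compare the terms by growth order. For large n, n^a · (log n)^b dominates n^a' · (log n)^b' iff a > a', or (a = a' and b > b'). Ranking the 4 terms shows the dominant one is 7 · n^(5/2) · (log n)^3. Hence f(n) ∈ Θ(n^(5/2) · (log n)^3).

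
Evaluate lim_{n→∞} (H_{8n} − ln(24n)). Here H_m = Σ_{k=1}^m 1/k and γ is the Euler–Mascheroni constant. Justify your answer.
lim = −ln 3 + γ

By Euler-Maclaurin, H_m = ln m + γ + O(1/m). So
  H_{8n} − ln(24n) = ln(8n) + γ − ln(24n) + O(1/n)
                       = ln(8/24) + γ + O(1/n).
Hence the limit is ln(8/24) + γ (= −ln 3).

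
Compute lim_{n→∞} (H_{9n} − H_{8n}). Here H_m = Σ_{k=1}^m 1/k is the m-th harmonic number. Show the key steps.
lim = ln(9/8)

Euler-Maclaurin gives H_m = ln m + γ + 1/(2m) + O(1/m^2). The γ and O(1/m) terms cancel in the difference:
  H_{9n} − H_{8n} = ln(9n) − ln(8n) + O(1/n) = ln(9/8) + O(1/n).
Hence the limit is ln(9/8).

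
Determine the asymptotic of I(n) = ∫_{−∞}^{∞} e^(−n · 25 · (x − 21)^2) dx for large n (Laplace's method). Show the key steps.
I(n) = sqrt(π/(25n))

Here φ(x) = 25 · (x − 21)^2 has its unique minimum at x* = 21 with φ(x*) = 0 and φ''(x*) = 50. Laplace's method gives
  I(n) ~ e^(−n φ(x*)) · sqrt(2π / (n · φ''(x*))) = sqrt(2π / (50n)) = sqrt(π/(25n)).
This is exact: substituting u = (x − 21)·sqrt(25n) gives I(n) = (1/sqrt(25n)) ∫_{−∞}^{∞} e^(−u^2) du = sqrt(π/(25n)).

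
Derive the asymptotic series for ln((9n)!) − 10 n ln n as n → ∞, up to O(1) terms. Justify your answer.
ln((9n)!) − 10 n ln n = −n ln n + 9(ln 9 − 1) n + (1/2) ln(2π·9n) + O(1/n)

Stirling: ln((9n)!) = 9n ln(9n) − 9n + (1/2) ln(2π·9n) + O(1/n).
Expand 9n ln(9n) = 9n (ln n + ln 9) = 9n ln n + 9n ln 9.
Subtract 10n ln n: leading term is (9 − 10) n ln n = −n ln n. The next term is 9n ln 9 − 9n = 9(ln 9 − 1) n. Then the (1/2) ln(2π·9n) correction.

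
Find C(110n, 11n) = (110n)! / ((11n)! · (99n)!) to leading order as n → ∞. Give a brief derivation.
C(110n, 11n) ~ (10000000000/387420489)^(11n) · sqrt(5/(9π·11n))

Write N = 11n. Apply Stirling to each factorial:
  (10N)! ~ sqrt(2π·10N) · (10N/e)^(10N),
  N! ~ sqrt(2π N) · (N/e)^N,
  (9N)! ~ sqrt(2π·9N) · (9N/e)^(9N).
The exponential factors combine to (10N)^(10N) / (N^N · (9N)^(9N)) = 10^(10N)/9^(9N) = (10^10/9^9)^N = (10000000000/387420489)^N.
The square-root prefactors combine to sqrt(2π·10N) / (sqrt(2π N)·sqrt(2π·9N)) = sqrt(10 / (2π·9·N)) = sqrt(5/(9π·11n)).
Substituting N = 11n: C(110n, 11n) ~ (10000000000/387420489)^(11n) · sqrt(5/(9π·11n)).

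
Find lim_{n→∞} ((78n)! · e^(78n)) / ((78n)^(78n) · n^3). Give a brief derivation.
lim = 0

Stirling: (78n)! ~ sqrt(2π·78n) · (78n/e)^(78n). Hence
  (78n)! · e^(78n) / (78n)^(78n) ~ sqrt(2π·78n).
Dividing by n^3: sqrt(2π·78n) / n^3 = sqrt(2π·78) · n^((1−6)/2), so the expression behaves like sqrt(2π·78) · n^((1−6)/2) → 0.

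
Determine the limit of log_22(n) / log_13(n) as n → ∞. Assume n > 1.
lim = ln(13) / ln(22) = log_22(13)

Change of base: log_22(n) = ln n / ln 22 and log_13(n) = ln n / ln 13. The ratio is (ln n / ln 22) · (ln 13 / ln n) = ln 13 / ln 22, a constant independent of n. So the limit is ln 13 / ln 22 = log_22(13).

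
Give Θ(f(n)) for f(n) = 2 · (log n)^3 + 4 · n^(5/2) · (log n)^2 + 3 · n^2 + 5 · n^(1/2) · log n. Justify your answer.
f(n) ∈ Θ(n^(5/2) · (log n)^2)

Compare the terms by growth order. For large n, n^a · (log n)^b dominates n^a' · (log n)^b' iff a > a', or (a = a' and b > b'). Ranking the 4 terms shows the dominant one is 4 · n^(5/2) · (log n)^2. Hence f(n) ∈ Θ(n^(5/2) · (log n)^2).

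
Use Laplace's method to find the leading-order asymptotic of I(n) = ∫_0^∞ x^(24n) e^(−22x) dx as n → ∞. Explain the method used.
I(n) ~ (sqrt(2π·24n) / 22) · (24n/(22e))^(24n)

Write the integrand as exp(24n ln x − 22x) and set f(x) = 24n ln x − 22x. Then f'(x) = 24n/x − 22 = 0 at x* = 24n/22, and f''(x*) = −24n/x*^2 = −22^2/(24n). Laplace's method (interior maximum) gives
  I(n) ~ e^(f(x*)) · sqrt(2π / |f''(x*)|)
        = exp(24n ln(24n/22) − 24n) · sqrt(2π · 24n / 22^2)
        = (24n/22)^(24n) e^(−24n) · sqrt(2π·24n) / 22
        = (sqrt(2π·24n) / 22) · (24n/(22e))^(24n).
This matches Γ(24n+1)/22^(24n+1) with Stirling applied to Γ.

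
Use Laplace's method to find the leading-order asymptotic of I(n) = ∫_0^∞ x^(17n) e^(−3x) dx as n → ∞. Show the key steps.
I(n) ~ (sqrt(2π·17n) / 3) · (17n/(3e))^(17n)

Write the integrand as exp(17n ln x − 3x) and set f(x) = 17n ln x − 3x. Then f'(x) = 17n/x − 3 = 0 at x* = 17n/3, and f''(x*) = −17n/x*^2 = −3^2/(17n). Laplace's method (interior maximum) gives
  I(n) ~ e^(f(x*)) · sqrt(2π / |f''(x*)|)
        = exp(17n ln(17n/3) − 17n) · sqrt(2π · 17n / 3^2)
        = (17n/3)^(17n) e^(−17n) · sqrt(2π·17n) / 3
        = (sqrt(2π·17n) / 3) · (17n/(3e))^(17n).
This matches Γ(17n+1)/3^(17n+1) with Stirling applied to Γ.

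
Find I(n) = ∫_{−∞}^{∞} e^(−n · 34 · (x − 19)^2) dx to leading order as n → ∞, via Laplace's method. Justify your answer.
I(n) = sqrt(π/(34n))

Here φ(x) = 34 · (x − 19)^2 has its unique minimum at x* = 19 with φ(x*) = 0 and φ''(x*) = 68. Laplace's method gives
  I(n) ~ e^(−n φ(x*)) · sqrt(2π / (n · φ''(x*))) = sqrt(2π / (68n)) = sqrt(π/(34n)).
This is exact: substituting u = (x − 19)·sqrt(34n) gives I(n) = (1/sqrt(34n)) ∫_{−∞}^{∞} e^(−u^2) du = sqrt(π/(34n)).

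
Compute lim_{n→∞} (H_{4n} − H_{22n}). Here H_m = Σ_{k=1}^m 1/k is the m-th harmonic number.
lim = ln(4/22) = ln(2/11)

Euler-Maclaurin gives H_m = ln m + γ + 1/(2m) + O(1/m^2). The γ and O(1/m) terms cancel in the difference:
  H_{4n} − H_{22n} = ln(4n) − ln(22n) + O(1/n) = ln(4/22) + O(1/n).
Hence the limit is ln(4/22) = ln(2/11).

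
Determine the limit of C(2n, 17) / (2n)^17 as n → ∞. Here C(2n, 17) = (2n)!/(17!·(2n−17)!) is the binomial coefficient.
lim = 1/17! = 1/355687428096000

With N = 2n → ∞: C(N, 17) / N^17 = [N(N−1)…(N−16)] / (17! · N^17) = (1/17!) · 1 · (1 − 1/(2n)) · … · (1 − 16/(2n)). Each factor → 1 as N → ∞, so the limit is 1/17! = 1/355687428096000.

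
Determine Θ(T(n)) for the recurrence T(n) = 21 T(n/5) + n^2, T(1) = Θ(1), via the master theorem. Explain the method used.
T(n) = Θ(n^2)

log_5 21 ≈ 1.892. f(n) = n^2 dominates n^(log_5 21) since 2 > 1.892, and the regularity condition a·f(n/b) = 21·(n/5)^2 = (21/25)·n^2 ≤ c·f(n) holds with c = 21/25 ≈ 0.84 < 1. So this is Case 3: T(n) = Θ(f(n)) = Θ(n^2).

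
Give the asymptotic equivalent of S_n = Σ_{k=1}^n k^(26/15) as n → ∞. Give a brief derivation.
S_n ~ (15/41) · n^(41/15)

Integral comparison: Σ_{k=1}^n k^(26/15) = ∫_0^n x^(26/15) dx + O(n^(26/15)). The integral is n^(1 + 26/15) / (1 + 26/15) = n^((26+15)/15) / ((26+15)/15) = (15/41) · n^(41/15).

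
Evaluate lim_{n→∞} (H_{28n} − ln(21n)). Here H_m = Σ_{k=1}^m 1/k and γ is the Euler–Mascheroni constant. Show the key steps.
lim = ln(4/3) + γ

By Euler-Maclaurin, H_m = ln m + γ + O(1/m). So
  H_{28n} − ln(21n) = ln(28n) + γ − ln(21n) + O(1/n)
                       = ln(28/21) + γ + O(1/n).
Hence the limit is ln(28/21) + γ (= ln(4/3)).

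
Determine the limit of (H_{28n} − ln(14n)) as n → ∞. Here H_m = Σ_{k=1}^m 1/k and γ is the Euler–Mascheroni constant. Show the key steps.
lim = ln 2 + γ

By Euler-Maclaurin, H_m = ln m + γ + O(1/m). So
  H_{28n} − ln(14n) = ln(28n) + γ − ln(14n) + O(1/n)
                       = ln(28/14) + γ + O(1/n).
Hence the limit is ln(28/14) + γ (= ln 2).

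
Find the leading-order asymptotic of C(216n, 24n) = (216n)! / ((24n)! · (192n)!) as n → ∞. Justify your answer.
C(216n, 24n) ~ (387420489/16777216)^(24n) · sqrt(9/(16π·24n))

Write N = 24n. Apply Stirling to each factorial:
  (9N)! ~ sqrt(2π·9N) · (9N/e)^(9N),
  N! ~ sqrt(2π N) · (N/e)^N,
  (8N)! ~ sqrt(2π·8N) · (8N/e)^(8N).
The exponential factors combine to (9N)^(9N) / (N^N · (8N)^(8N)) = 9^(9N)/8^(8N) = (9^9/8^8)^N = (387420489/16777216)^N.
The square-root prefactors combine to sqrt(2π·9N) / (sqrt(2π N)·sqrt(2π·8N)) = sqrt(9 / (2π·8·N)) = sqrt(9/(16π·24n)).
Substituting N = 24n: C(216n, 24n) ~ (387420489/16777216)^(24n) · sqrt(9/(16π·24n)).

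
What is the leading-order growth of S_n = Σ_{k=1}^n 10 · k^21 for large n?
S_n ~ 5 · n^22 / 11

By integral comparison (Euler-Maclaurin), Σ_{k=1}^n 10 · k^21 = 10 · ∫_0^n x^21 dx + O(n^21) = 10 · n^22/22 = 5 · n^22 / 11 + O(n^21). (Equivalently, Faulhaber's formula gives the same leading term.)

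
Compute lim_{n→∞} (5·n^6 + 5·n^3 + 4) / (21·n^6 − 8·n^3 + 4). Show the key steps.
lim = 5/21

For large n the leading n^6 terms dominate both numerator and denominator. Dividing top and bottom by n^6, every other term tends to 0, leaving 5/21.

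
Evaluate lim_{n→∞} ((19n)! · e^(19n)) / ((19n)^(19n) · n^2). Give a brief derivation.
lim = 0

Stirling: (19n)! ~ sqrt(2π·19n) · (19n/e)^(19n). Hence
  (19n)! · e^(19n) / (19n)^(19n) ~ sqrt(2π·19n).
Dividing by n^2: sqrt(2π·19n) / n^2 = sqrt(2π·19) · n^((1−4)/2), so the expression behaves like sqrt(2π·19) · n^((1−4)/2) → 0.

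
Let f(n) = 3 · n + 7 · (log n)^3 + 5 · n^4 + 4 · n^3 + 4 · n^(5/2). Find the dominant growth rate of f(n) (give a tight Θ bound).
f(n) ∈ Θ(n^4)

Compare the terms by growth order. For large n, n^a · (log n)^b dominates n^a' · (log n)^b' iff a > a', or (a = a' and b > b'). Ranking the 5 terms shows the dominant one is 5 · n^4. Hence f(n) ∈ Θ(n^4).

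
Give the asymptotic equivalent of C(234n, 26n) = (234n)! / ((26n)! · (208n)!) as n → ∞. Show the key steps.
C(234n, 26n) ~ (387420489/16777216)^(26n) · sqrt(9/(16π·26n))

Write N = 26n. Apply Stirling to each factorial:
  (9N)! ~ sqrt(2π·9N) · (9N/e)^(9N),
  N! ~ sqrt(2π N) · (N/e)^N,
  (8N)! ~ sqrt(2π·8N) · (8N/e)^(8N).
The exponential factors combine to (9N)^(9N) / (N^N · (8N)^(8N)) = 9^(9N)/8^(8N) = (9^9/8^8)^N = (387420489/16777216)^N.
The square-root prefactors combine to sqrt(2π·9N) / (sqrt(2π N)·sqrt(2π·8N)) = sqrt(9 / (2π·8·N)) = sqrt(9/(16π·26n)).
Substituting N = 26n: C(234n, 26n) ~ (387420489/16777216)^(26n) · sqrt(9/(16π·26n)).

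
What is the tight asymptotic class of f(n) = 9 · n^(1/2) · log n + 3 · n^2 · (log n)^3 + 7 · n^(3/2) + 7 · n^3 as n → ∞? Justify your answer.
f(n) ∈ Θ(n^3)

Compare the terms by growth order. For large n, n^a · (log n)^b dominates n^a' · (log n)^b' iff a > a', or (a = a' and b > b'). Ranking the 4 terms shows the dominant one is 7 · n^3. Hence f(n) ∈ Θ(n^3).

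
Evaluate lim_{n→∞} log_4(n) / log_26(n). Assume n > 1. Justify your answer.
lim = ln(26) / ln(4) = log_4(26)

Change of base: log_4(n) = ln n / ln 4 and log_26(n) = ln n / ln 26. The ratio is (ln n / ln 4) · (ln 26 / ln n) = ln 26 / ln 4, a constant independent of n. So the limit is ln 26 / ln 4 = log_4(26).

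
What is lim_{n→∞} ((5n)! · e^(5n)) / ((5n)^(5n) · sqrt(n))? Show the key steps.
lim = sqrt(2π·5)

Stirling: (5n)! ~ sqrt(2π·5n) · (5n/e)^(5n). Hence
  (5n)! · e^(5n) / (5n)^(5n) ~ sqrt(2π·5n).
Dividing by sqrt(n): sqrt(2π·5n) / sqrt(n) = sqrt(2π·5) · n^((1−1)/2), so the limit is sqrt(2π·5).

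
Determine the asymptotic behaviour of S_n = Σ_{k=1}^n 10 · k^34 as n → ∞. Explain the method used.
S_n ~ 2 · n^35 / 7

By integral comparison (Euler-Maclaurin), Σ_{k=1}^n 10 · k^34 = 10 · ∫_0^n x^34 dx + O(n^34) = 10 · n^35/35 = 2 · n^35 / 7 + O(n^34). (Equivalently, Faulhaber's formula gives the same leading term.)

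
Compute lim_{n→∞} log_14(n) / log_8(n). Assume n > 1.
lim = ln(8) / ln(14) = log_14(8)

Change of base: log_14(n) = ln n / ln 14 and log_8(n) = ln n / ln 8. The ratio is (ln n / ln 14) · (ln 8 / ln n) = ln 8 / ln 14, a constant independent of n. So the limit is ln 8 / ln 14 = log_14(8).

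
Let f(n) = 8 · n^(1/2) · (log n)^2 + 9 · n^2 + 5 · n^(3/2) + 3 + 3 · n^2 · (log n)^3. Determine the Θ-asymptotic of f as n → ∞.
f(n) ∈ Θ(n^2 · (log n)^3)

Compare the terms by growth order. For large n, n^a · (log n)^b dominates n^a' · (log n)^b' iff a > a', or (a = a' and b > b'). Ranking the 5 terms shows the dominant one is 3 · n^2 · (log n)^3. Hence f(n) ∈ Θ(n^2 · (log n)^3).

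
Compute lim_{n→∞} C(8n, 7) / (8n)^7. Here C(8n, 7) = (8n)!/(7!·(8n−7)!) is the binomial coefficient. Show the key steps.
lim = 1/7! = 1/5040

With N = 8n → ∞: C(N, 7) / N^7 = [N(N−1)…(N−6)] / (7! · N^7) = (1/7!) · 1 · (1 − 1/(8n)) · … · (1 − 6/(8n)). Each factor → 1 as N → ∞, so the limit is 1/7! = 1/5040.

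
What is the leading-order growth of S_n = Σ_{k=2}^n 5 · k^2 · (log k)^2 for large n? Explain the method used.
S_n ~ 5 · n^3 · (log n)^2 / 3

By integral comparison, S_n = ∫_1^n 5 · x^2 · (log x)^2 dx + O(n^2 · (log n)^2). For the integral, the leading term of ∫_1^n x^2 (log x)^2 dx is n^3/3 · (log n)^2 (by repeated integration by parts; each step lowers the log-exponent and produces a relatively O(1/log n) correction). Hence S_n ~ 5 · n^3 · (log n)^2 / 3.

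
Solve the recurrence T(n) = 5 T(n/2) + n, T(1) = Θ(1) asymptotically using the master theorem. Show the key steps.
T(n) = Θ(n^(log_2 5))

Master theorem: compare f(n) = n to n^(log_2 5) where log_2 5 ≈ 2.322. Since 1 < log_2 5, we have f(n) = O(n^(log_2 5 − ε)) for some ε > 0 — Case 1. Hence T(n) = Θ(n^(log_2 5)).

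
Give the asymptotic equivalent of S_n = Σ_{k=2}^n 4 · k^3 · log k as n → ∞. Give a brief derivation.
S_n ~ n^4 log n − n^4 / 4

By integral comparison, S_n = ∫_1^n 4 · x^3 · log x dx + O(n^3 · log n). For the integral, ∫ x^3 log x dx = n^4 log n / 4 − n^4/16 (integration by parts). Hence S_n ~ n^4 log n − n^4 / 4.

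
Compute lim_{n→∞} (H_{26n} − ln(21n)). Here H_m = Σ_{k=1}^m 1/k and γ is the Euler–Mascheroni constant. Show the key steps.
lim = ln(26/21) + γ

By Euler-Maclaurin, H_m = ln m + γ + O(1/m). So
  H_{26n} − ln(21n) = ln(26n) + γ − ln(21n) + O(1/n)
                       = ln(26/21) + γ + O(1/n).
Hence the limit is ln(26/21) + γ.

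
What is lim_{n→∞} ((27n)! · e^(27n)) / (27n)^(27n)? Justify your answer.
lim = ∞

Stirling: (27n)! ~ sqrt(2π·27n) · (27n/e)^(27n). Hence
  (27n)! · e^(27n) / (27n)^(27n) ~ sqrt(2π·27n) = sqrt(2π·27) · sqrt(n) → ∞.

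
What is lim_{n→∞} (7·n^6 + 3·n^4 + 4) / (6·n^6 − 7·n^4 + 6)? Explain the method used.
lim = 7/6

For large n the leading n^6 terms dominate both numerator and denominator. Dividing top and bottom by n^6, every other term tends to 0, leaving 7/6.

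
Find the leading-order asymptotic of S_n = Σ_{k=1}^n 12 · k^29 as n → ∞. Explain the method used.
S_n ~ 2 · n^30 / 5

By integral comparison (Euler-Maclaurin), Σ_{k=1}^n 12 · k^29 = 12 · ∫_0^n x^29 dx + O(n^29) = 12 · n^30/30 = 2 · n^30 / 5 + O(n^29). (Equivalently, Faulhaber's formula gives the same leading term.)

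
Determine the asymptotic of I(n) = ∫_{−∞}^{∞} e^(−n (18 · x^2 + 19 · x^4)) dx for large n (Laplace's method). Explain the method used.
I(n) ~ sqrt(π/(18n))

φ(x) = 18 · x^2 + 19 · x^4 has its unique global minimum at x* = 0 (since φ'(x) = 36x + 76x^3 = 0 only at x = 0 for real x with both coefficients positive, and φ → ∞ as |x| → ∞). At x* = 0, φ(0) = 0 and φ''(0) = 36. Laplace's method then gives
  I(n) ~ sqrt(2π / (n · φ''(0))) · e^(−n φ(0)) = sqrt(2π / (36n)) = sqrt(π/(18n)).
The 19 · x^4 term contributes only at subleading order (an O(1/n) relative correction).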